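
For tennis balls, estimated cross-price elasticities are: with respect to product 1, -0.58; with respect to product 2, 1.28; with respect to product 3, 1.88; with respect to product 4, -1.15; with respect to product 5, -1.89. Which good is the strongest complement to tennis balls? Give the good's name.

product 5

Complements have ε < 0. The most negative value is -1.89 (product 5).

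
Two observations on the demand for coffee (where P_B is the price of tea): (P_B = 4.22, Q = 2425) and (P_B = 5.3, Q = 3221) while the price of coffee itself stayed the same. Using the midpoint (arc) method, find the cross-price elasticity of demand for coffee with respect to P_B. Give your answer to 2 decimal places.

ΔQ_A = 3221 − 2425 = 796; ΔP_B = 5.3 − 4.22 = 1.08.
Midpoints: Q̄_A = 2823.0, P̄_B = 4.76.
ε = (ΔQ_A/Q̄_A)/(ΔP_B/P̄_B) = (796/2823.0)/(1.08/4.76) ≈ 1.24.
ε > 0: coffee and tea are substitutes.

1.24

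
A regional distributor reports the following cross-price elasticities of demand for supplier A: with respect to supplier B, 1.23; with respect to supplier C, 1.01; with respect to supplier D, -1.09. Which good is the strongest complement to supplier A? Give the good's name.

supplier D

Complements have ε < 0. The most negative value is -1.09 (supplier D).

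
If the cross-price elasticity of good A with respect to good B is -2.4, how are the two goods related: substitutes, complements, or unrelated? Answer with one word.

ε = -2.4 < 0, so a higher price of good B lowers demand for good A: complements.

complements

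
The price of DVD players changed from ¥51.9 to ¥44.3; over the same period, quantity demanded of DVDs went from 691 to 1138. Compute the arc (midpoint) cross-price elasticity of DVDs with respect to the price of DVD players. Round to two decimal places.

ΔQ_A = 1138 − 691 = 447; ΔP_B = 44.3 − 51.9 = -7.6.
Midpoints: Q̄_A = 914.5, P̄_B = 48.10.
ε = (ΔQ_A/Q̄_A)/(ΔP_B/P̄_B) = (447/914.5)/(-7.6/48.10) ≈ -3.09.

-3.09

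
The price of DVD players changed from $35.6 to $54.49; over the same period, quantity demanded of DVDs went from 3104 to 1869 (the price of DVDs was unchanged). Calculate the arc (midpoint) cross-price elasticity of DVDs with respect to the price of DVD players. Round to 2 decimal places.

ΔQ_A = 1869 − 3104 = -1235; ΔP_B = 54.49 − 35.6 = 18.89.
Midpoints: Q̄_A = 2486.5, P̄_B = 45.05.
ε = (ΔQ_A/Q̄_A)/(ΔP_B/P̄_B) = (-1235/2486.5)/(18.89/45.05) ≈ -1.18.

-1.18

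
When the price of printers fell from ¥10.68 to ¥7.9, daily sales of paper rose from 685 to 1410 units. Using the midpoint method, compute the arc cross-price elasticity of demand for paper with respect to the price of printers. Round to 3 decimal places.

ΔQ_A = 1410 − 685 = 725; ΔP_B = 7.9 − 10.68 = -2.78.
Midpoints: Q̄_A = 1047.5, P̄_B = 9.29.
ε = (ΔQ_A/Q̄_A)/(ΔP_B/P̄_B) = (725/1047.5)/(-2.78/9.29) ≈ -2.313.

-2.313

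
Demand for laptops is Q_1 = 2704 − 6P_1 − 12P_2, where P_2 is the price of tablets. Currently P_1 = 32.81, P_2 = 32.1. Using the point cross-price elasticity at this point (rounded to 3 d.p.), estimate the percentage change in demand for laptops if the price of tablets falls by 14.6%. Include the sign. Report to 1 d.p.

2.7%

At P_1 = 32.81, P_2 = 32.1: Q_1 = 2121.94.
∂Q_1/∂P_2 = -12.
ε = (∂Q_1/∂P_2)(P_2/Q_1) = -12.0000 × 32.1/2121.94 ≈ -0.182.
%ΔQ_1 ≈ ε × %ΔP_2 = -0.182 × (-14.6%) = 2.7%.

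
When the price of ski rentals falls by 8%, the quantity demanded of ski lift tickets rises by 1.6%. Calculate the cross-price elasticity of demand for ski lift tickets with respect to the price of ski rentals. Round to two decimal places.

-0.20

ε = (%ΔQ of ski lift tickets) / (%ΔP of ski rentals) = (1.6%) / (-8%) ≈ -0.20.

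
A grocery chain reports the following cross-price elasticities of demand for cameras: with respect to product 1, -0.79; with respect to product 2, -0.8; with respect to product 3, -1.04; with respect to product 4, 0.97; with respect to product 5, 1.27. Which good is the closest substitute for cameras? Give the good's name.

Substitutes have ε > 0. Among the positive values, 1.27 (product 5) is largest.

product 5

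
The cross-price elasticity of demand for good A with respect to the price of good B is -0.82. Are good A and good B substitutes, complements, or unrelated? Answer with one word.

complements

ε = -0.82 < 0, so a higher price of good B lowers demand for good A: complements.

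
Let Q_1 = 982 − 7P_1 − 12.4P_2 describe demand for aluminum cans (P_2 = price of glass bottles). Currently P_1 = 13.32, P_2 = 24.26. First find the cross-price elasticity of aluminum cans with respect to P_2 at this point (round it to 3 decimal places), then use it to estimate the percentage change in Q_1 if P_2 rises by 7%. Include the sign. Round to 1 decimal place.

At P_1 = 13.32, P_2 = 24.26: Q_1 = 587.936.
∂Q_1/∂P_2 = -12.4.
ε = (∂Q_1/∂P_2)(P_2/Q_1) = -12.4000 × 24.26/587.936 ≈ -0.512.
%ΔQ_1 ≈ ε × %ΔP_2 = -0.512 × (7%) = -3.6%.

-3.6%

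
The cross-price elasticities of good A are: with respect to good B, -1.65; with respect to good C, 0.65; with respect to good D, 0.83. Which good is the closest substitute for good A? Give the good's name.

good D

Substitutes have ε > 0. Among the positive values, 0.83 (good D) is largest.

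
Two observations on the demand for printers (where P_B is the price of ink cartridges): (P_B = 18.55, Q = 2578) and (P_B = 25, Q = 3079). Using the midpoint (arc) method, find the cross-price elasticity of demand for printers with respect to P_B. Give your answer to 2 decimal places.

ΔQ_A = 3079 − 2578 = 501; ΔP_B = 25 − 18.55 = 6.45.
Midpoints: Q̄_A = 2828.5, P̄_B = 21.77.
ε = (ΔQ_A/Q̄_A)/(ΔP_B/P̄_B) = (501/2828.5)/(6.45/21.77) ≈ 0.60.
ε > 0: printers and ink cartridges are substitutes.

0.60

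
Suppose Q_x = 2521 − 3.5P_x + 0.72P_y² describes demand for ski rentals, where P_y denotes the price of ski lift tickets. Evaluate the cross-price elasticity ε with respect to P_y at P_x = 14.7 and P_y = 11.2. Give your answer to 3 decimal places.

At P_x = 14.7 and P_y = 11.2: Q_x = 2559.867.
∂Q_x/∂P_y = 1.44P_y = 1.44(11.2) = 16.1280.
ε = (∂Q_x/∂P_y)(P_y/Q_x) = 16.1280 × (11.2/2559.867) ≈ 0.071.

0.071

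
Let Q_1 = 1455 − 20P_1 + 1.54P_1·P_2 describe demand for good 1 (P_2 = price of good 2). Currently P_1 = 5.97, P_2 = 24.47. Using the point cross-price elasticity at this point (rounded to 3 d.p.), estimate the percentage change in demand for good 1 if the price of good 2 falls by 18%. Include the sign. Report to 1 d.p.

-2.6%

At P_1 = 5.97, P_2 = 24.47: Q_1 = 1560.572.
∂Q_1/∂P_2 = 1.54P_1 = 9.1938.
ε = (∂Q_1/∂P_2)(P_2/Q_1) = 9.1938 × 24.47/1560.572 ≈ 0.144.
%ΔQ_1 ≈ ε × %ΔP_2 = 0.144 × (-18%) = -2.6%.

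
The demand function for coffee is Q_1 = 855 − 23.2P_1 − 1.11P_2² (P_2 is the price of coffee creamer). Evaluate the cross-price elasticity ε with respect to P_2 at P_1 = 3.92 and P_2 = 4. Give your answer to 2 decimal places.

At P_1 = 3.92 and P_2 = 4: Q_1 = 746.296.
∂Q_1/∂P_2 = -2.22P_2 = -2.22(4) = -8.8800.
ε = (∂Q_1/∂P_2)(P_2/Q_1) = -8.8800 × (4/746.296) ≈ -0.05.

-0.05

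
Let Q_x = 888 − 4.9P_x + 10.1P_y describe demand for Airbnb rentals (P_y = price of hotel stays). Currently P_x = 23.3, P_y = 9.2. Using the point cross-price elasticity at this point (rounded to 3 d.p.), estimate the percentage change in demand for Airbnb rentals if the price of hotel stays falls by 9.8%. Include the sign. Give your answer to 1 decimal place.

At P_x = 23.3, P_y = 9.2: Q_x = 866.75.
∂Q_x/∂P_y = 10.1.
ε = (∂Q_x/∂P_y)(P_y/Q_x) = 10.1000 × 9.2/866.75 ≈ 0.107.
%ΔQ_x ≈ ε × %ΔP_y = 0.107 × (-9.8%) = -1.0%.

-1.0%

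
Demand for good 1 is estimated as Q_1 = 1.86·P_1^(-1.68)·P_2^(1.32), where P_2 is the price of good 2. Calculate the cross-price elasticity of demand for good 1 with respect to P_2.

In a log-linear (constant-elasticity) demand function, the coefficient on the exponent of P_2 is the cross-price elasticity.
ε = 1.32. Positive, so good 1 and good 2 are substitutes.

1.32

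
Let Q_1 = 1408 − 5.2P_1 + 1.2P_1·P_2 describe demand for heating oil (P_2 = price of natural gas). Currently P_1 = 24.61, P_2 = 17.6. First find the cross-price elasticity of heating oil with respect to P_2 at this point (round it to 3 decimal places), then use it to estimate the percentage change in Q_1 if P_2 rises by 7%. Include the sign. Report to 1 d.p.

At P_1 = 24.61, P_2 = 17.6: Q_1 = 1799.791.
∂Q_1/∂P_2 = 1.2P_1 = 29.5320.
ε = (∂Q_1/∂P_2)(P_2/Q_1) = 29.5320 × 17.6/1799.791 ≈ 0.289.
%ΔQ_1 ≈ ε × %ΔP_2 = 0.289 × (7%) = 2.0%.

2.0%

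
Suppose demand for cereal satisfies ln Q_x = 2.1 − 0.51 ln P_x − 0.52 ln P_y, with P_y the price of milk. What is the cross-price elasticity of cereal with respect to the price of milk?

In a log-linear (constant-elasticity) demand function, the coefficient on ln P_y is the cross-price elasticity.
ε = -0.52. Negative, so cereal and milk are complements.

-0.52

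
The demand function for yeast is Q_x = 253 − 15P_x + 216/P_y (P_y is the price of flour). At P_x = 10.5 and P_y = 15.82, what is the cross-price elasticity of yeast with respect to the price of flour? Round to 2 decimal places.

At P_x = 10.5 and P_y = 15.82: Q_x = 109.154.
∂Q_x/∂P_y = −216/P_y² = -0.8631.
ε = (∂Q_x/∂P_y)(P_y/Q_x) = -0.8631 × (15.82/109.154) ≈ -0.13.
ε < 0: complements.

-0.13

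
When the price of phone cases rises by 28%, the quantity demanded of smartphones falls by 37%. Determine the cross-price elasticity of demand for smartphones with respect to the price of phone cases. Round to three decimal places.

ε = (%ΔQ of smartphones) / (%ΔP of phone cases) = (-37%) / (28%) ≈ -1.321.

-1.321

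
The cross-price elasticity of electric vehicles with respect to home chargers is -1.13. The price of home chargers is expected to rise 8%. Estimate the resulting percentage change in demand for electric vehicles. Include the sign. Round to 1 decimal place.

%ΔQ ≈ ε × %ΔP of home chargers = -1.13 × (8%) = -9.0%.

-9.0%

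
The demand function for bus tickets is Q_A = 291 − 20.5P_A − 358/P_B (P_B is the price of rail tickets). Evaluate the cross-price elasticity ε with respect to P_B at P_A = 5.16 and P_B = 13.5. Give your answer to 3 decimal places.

At P_A = 5.16 and P_B = 13.5: Q_A = 158.701.
∂Q_A/∂P_B = 358/P_B² = 1.9643.
ε = (∂Q_A/∂P_B)(P_B/Q_A) = 1.9643 × (13.5/158.701) ≈ 0.167.
ε > 0: substitutes.

0.167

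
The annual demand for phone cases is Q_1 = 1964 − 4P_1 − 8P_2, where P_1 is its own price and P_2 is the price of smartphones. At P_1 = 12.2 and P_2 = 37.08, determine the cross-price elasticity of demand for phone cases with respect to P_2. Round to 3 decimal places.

At P_1 = 12.2 and P_2 = 37.08: Q_1 = 1618.56.
∂Q_1/∂P_2 = -8.
ε = (∂Q_1/∂P_2)(P_2/Q_1) = -8 × (37.08/1618.56) ≈ -0.183.
Since ε < 0, phone cases and smartphones are complements.

-0.183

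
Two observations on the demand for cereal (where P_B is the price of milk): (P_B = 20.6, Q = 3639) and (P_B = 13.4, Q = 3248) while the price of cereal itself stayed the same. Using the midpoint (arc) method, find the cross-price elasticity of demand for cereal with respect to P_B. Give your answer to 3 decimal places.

ΔQ_A = 3248 − 3639 = -391; ΔP_B = 13.4 − 20.6 = -7.2.
Midpoints: Q̄_A = 3443.5, P̄_B = 17.00.
ε = (ΔQ_A/Q̄_A)/(ΔP_B/P̄_B) = (-391/3443.5)/(-7.2/17.00) ≈ 0.268.
ε > 0: cereal and milk are substitutes.

0.268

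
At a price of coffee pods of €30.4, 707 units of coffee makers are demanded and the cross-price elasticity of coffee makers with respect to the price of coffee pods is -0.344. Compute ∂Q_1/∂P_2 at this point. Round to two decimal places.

-8.00

ε = (∂Q_1/∂P_2)·(P_2/Q_1) ⇒ ∂Q_1/∂P_2 = ε·Q_1/P_2 = -0.344 × 707/30.4 ≈ -8.00.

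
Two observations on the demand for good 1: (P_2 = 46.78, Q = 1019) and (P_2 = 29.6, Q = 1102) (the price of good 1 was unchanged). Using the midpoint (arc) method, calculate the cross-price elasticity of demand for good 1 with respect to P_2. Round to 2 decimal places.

ΔQ_1 = 1102 − 1019 = 83; ΔP_2 = 29.6 − 46.78 = -17.18.
Midpoints: Q̄_1 = 1060.5, P̄_2 = 38.19.
ε = (ΔQ_1/Q̄_1)/(ΔP_2/P̄_2) = (83/1060.5)/(-17.18/38.19) ≈ -0.17.
ε < 0: good 1 and good 2 are complements.

-0.17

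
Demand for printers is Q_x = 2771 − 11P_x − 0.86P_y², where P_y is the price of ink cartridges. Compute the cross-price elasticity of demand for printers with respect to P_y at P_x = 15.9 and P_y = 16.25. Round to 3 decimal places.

-0.192

At P_x = 15.9 and P_y = 16.25: Q_x = 2369.006.
∂Q_x/∂P_y = -1.72P_y = -1.72(16.25) = -27.9500.
ε = (∂Q_x/∂P_y)(P_y/Q_x) = -27.9500 × (16.25/2369.006) ≈ -0.192.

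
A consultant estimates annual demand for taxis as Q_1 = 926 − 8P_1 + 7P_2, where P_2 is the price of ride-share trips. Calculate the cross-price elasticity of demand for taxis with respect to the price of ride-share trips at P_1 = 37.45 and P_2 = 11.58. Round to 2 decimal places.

0.11

At P_1 = 37.45 and P_2 = 11.58: Q_1 = 707.46.
∂Q_1/∂P_2 = 7.
ε = (∂Q_1/∂P_2)(P_2/Q_1) = 7 × (11.58/707.46) ≈ 0.11.
Since ε > 0, taxis and ride-share trips are substitutes.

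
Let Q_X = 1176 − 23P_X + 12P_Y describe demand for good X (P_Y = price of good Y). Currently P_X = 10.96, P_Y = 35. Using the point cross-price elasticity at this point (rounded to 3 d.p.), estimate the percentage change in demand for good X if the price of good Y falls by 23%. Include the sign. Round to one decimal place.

At P_X = 10.96, P_Y = 35: Q_X = 1343.92.
∂Q_X/∂P_Y = 12.
ε = (∂Q_X/∂P_Y)(P_Y/Q_X) = 12.0000 × 35/1343.92 ≈ 0.313.
%ΔQ_X ≈ ε × %ΔP_Y = 0.313 × (-23%) = -7.2%.

-7.2%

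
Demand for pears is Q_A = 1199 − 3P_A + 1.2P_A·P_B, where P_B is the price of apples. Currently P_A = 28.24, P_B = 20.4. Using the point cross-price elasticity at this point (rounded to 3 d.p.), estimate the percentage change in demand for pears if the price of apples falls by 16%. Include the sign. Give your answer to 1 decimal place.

-6.1%

At P_A = 28.24, P_B = 20.4: Q_A = 1805.595.
∂Q_A/∂P_B = 1.2P_A = 33.8880.
ε = (∂Q_A/∂P_B)(P_B/Q_A) = 33.8880 × 20.4/1805.595 ≈ 0.383.
%ΔQ_A ≈ ε × %ΔP_B = 0.383 × (-16%) = -6.1%.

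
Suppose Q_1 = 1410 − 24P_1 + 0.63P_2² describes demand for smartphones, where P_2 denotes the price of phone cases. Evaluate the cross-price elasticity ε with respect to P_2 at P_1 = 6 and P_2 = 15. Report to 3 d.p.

At P_1 = 6 and P_2 = 15: Q_1 = 1407.75.
∂Q_1/∂P_2 = 1.26P_2 = 1.26(15) = 18.9000.
ε = (∂Q_1/∂P_2)(P_2/Q_1) = 18.9000 × (15/1407.75) ≈ 0.201.

0.201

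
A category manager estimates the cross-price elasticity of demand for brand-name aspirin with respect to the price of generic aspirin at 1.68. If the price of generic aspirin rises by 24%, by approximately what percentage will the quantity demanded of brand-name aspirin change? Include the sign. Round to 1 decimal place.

%ΔQ ≈ ε × %ΔP of generic aspirin = 1.68 × (24%) = 40.3%.
Demand for brand-name aspirin rises by about 40.3%.

40.3%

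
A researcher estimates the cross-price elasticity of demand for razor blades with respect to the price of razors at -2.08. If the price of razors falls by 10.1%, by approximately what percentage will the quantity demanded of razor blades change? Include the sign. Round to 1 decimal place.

21.0%

%ΔQ ≈ ε × %ΔP of razors = -2.08 × (-10.1%) = 21.0%.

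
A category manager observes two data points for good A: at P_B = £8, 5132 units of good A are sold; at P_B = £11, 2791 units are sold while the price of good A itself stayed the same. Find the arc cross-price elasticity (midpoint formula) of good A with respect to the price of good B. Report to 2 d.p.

ΔQ_A = 2791 − 5132 = -2341; ΔP_B = 11 − 8 = 3.
Midpoints: Q̄_A = 3961.5, P̄_B = 9.50.
ε = (ΔQ_A/Q̄_A)/(ΔP_B/P̄_B) = (-2341/3961.5)/(3/9.50) ≈ -1.87.

-1.87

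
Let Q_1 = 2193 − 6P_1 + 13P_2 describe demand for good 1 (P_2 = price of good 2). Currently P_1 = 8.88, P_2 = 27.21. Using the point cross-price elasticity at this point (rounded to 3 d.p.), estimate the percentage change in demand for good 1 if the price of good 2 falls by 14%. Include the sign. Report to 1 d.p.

At P_1 = 8.88, P_2 = 27.21: Q_1 = 2493.45.
∂Q_1/∂P_2 = 13.
ε = (∂Q_1/∂P_2)(P_2/Q_1) = 13.0000 × 27.21/2493.45 ≈ 0.142.
%ΔQ_1 ≈ ε × %ΔP_2 = 0.142 × (-14%) = -2.0%.

-2.0%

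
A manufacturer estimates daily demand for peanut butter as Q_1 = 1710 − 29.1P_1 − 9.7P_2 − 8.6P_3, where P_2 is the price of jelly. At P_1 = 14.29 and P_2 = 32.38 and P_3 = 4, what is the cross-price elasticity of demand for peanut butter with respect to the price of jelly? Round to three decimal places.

At P_1 = 14.29 and P_2 = 32.38 and P_3 = 4: Q_1 = 945.675.
∂Q_1/∂P_2 = -9.7.
ε = (∂Q_1/∂P_2)(P_2/Q_1) = -9.7 × (32.38/945.675) ≈ -0.332.
Since ε < 0, peanut butter and jelly are complements.

-0.332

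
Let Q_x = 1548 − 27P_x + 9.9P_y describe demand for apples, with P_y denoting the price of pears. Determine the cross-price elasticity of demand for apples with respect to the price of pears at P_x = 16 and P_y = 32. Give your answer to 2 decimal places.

At P_x = 16 and P_y = 32: Q_x = 1432.8.
∂Q_x/∂P_y = 9.9.
ε = (∂Q_x/∂P_y)(P_y/Q_x) = 9.9 × (32/1432.8) ≈ 0.22.
Since ε > 0, apples and pears are substitutes.

0.22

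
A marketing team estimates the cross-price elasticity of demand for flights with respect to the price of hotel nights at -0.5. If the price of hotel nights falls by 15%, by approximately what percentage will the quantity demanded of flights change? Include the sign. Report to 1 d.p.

%ΔQ ≈ ε × %ΔP of hotel nights = -0.5 × (-15%) = 7.5%.
Demand for flights rises by about 7.5%.

7.5%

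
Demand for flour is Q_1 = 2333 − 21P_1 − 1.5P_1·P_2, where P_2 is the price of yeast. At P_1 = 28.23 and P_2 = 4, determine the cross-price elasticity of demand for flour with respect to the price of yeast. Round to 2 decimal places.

-0.11

At P_1 = 28.23 and P_2 = 4: Q_1 = 1570.79.
∂Q_1/∂P_2 = -1.5P_1 = -1.5(28.23) = -42.3450.
ε = (∂Q_1/∂P_2)(P_2/Q_1) = -42.3450 × (4/1570.79) ≈ -0.11.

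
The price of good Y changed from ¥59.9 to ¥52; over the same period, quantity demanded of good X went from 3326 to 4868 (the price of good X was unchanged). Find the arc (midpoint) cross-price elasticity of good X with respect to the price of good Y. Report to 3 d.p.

-2.666

ΔQ_X = 4868 − 3326 = 1542; ΔP_Y = 52 − 59.9 = -7.9.
Midpoints: Q̄_X = 4097.0, P̄_Y = 55.95.
ε = (ΔQ_X/Q̄_X)/(ΔP_Y/P̄_Y) = (1542/4097.0)/(-7.9/55.95) ≈ -2.666.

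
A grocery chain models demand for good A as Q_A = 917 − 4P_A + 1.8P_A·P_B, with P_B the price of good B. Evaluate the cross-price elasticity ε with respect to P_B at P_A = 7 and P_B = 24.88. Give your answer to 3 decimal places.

At P_A = 7 and P_B = 24.88: Q_A = 1202.488.
∂Q_A/∂P_B = 1.8P_A = 1.8(7) = 12.6000.
ε = (∂Q_A/∂P_B)(P_B/Q_A) = 12.6000 × (24.88/1202.488) ≈ 0.261.

0.261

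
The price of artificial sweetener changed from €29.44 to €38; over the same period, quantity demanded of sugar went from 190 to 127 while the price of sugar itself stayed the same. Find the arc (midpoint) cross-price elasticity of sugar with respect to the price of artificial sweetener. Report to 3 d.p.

-1.566

ΔQ_A = 127 − 190 = -63; ΔP_B = 38 − 29.44 = 8.56.
Midpoints: Q̄_A = 158.5, P̄_B = 33.72.
ε = (ΔQ_A/Q̄_A)/(ΔP_B/P̄_B) = (-63/158.5)/(8.56/33.72) ≈ -1.566.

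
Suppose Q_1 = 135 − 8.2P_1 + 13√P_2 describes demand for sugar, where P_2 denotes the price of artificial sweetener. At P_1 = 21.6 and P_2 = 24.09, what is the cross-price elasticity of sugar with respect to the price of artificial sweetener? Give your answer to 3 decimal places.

At P_1 = 21.6 and P_2 = 24.09: Q_1 = 21.686.
∂Q_1/∂P_2 = 13/(2√P_2) = 13/(2√24.09) = 1.3243.
ε = (∂Q_1/∂P_2)(P_2/Q_1) = 1.3243 × (24.09/21.686) ≈ 1.471.
ε > 0: substitutes.

1.471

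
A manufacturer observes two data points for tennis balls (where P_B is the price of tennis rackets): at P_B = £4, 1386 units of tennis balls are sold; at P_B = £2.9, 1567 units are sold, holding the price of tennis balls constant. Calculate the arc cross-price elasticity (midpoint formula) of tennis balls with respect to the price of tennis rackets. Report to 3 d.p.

-0.384

ΔQ_A = 1567 − 1386 = 181; ΔP_B = 2.9 − 4 = -1.1.
Midpoints: Q̄_A = 1476.5, P̄_B = 3.45.
ε = (ΔQ_A/Q̄_A)/(ΔP_B/P̄_B) = (181/1476.5)/(-1.1/3.45) ≈ -0.384.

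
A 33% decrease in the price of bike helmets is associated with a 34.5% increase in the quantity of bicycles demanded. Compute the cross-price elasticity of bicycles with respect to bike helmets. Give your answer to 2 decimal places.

ε = (%ΔQ of bicycles) / (%ΔP of bike helmets) = (34.5%) / (-33%) ≈ -1.05.
Negative cross-price elasticity: complements.

-1.05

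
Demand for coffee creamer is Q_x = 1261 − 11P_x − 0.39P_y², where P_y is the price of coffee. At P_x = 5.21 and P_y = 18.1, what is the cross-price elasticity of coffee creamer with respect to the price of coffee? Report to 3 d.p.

At P_x = 5.21 and P_y = 18.1: Q_x = 1075.922.
∂Q_x/∂P_y = -0.78P_y = -0.78(18.1) = -14.1180.
ε = (∂Q_x/∂P_y)(P_y/Q_x) = -14.1180 × (18.1/1075.922) ≈ -0.238.
ε < 0: complements.

-0.238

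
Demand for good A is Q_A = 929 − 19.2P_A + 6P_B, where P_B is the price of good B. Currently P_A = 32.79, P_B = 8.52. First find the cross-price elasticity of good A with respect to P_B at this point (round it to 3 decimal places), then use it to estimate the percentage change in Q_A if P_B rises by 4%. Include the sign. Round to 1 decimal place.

At P_A = 32.79, P_B = 8.52: Q_A = 350.552.
∂Q_A/∂P_B = 6.
ε = (∂Q_A/∂P_B)(P_B/Q_A) = 6.0000 × 8.52/350.552 ≈ 0.146.
%ΔQ_A ≈ ε × %ΔP_B = 0.146 × (4%) = 0.6%.

0.6%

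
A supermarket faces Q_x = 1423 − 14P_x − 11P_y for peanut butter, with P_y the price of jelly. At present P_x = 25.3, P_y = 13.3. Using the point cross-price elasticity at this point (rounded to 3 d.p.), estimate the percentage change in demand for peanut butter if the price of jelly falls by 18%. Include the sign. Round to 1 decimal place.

2.9%

At P_x = 25.3, P_y = 13.3: Q_x = 922.5.
∂Q_x/∂P_y = -11.
ε = (∂Q_x/∂P_y)(P_y/Q_x) = -11.0000 × 13.3/922.5 ≈ -0.159.
%ΔQ_x ≈ ε × %ΔP_y = -0.159 × (-18%) = 2.9%.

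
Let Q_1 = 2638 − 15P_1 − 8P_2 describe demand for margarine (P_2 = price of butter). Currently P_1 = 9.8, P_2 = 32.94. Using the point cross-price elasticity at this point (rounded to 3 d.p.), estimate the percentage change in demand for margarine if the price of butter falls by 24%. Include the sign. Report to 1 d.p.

2.8%

At P_1 = 9.8, P_2 = 32.94: Q_1 = 2227.48.
∂Q_1/∂P_2 = -8.
ε = (∂Q_1/∂P_2)(P_2/Q_1) = -8.0000 × 32.94/2227.48 ≈ -0.118.
%ΔQ_1 ≈ ε × %ΔP_2 = -0.118 × (-24%) = 2.8%.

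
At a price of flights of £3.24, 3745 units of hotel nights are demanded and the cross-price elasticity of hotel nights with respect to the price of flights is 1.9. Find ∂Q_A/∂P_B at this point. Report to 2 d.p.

ε = (∂Q_A/∂P_B)·(P_B/Q_A) ⇒ ∂Q_A/∂P_B = ε·Q_A/P_B = 1.9 × 3745/3.24 ≈ 2196.14.

2196.14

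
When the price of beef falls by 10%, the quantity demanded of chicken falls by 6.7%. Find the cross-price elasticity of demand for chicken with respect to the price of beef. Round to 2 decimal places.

ε = (%ΔQ of chicken) / (%ΔP of beef) = (-6.7%) / (-10%) ≈ 0.67.
Positive cross-price elasticity: substitutes.

0.67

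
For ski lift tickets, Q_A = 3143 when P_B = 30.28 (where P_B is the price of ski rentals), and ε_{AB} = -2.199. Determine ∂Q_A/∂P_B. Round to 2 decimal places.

-228.25

ε = (∂Q_A/∂P_B)·(P_B/Q_A) ⇒ ∂Q_A/∂P_B = ε·Q_A/P_B = -2.199 × 3143/30.28 ≈ -228.25.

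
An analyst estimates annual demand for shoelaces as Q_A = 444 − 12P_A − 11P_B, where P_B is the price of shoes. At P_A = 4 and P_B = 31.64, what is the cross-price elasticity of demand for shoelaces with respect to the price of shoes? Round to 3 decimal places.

-7.257

At P_A = 4 and P_B = 31.64: Q_A = 47.96.
∂Q_A/∂P_B = -11.
ε = (∂Q_A/∂P_B)(P_B/Q_A) = -11 × (31.64/47.96) ≈ -7.257.
Since ε < 0, shoelaces and shoes are complements.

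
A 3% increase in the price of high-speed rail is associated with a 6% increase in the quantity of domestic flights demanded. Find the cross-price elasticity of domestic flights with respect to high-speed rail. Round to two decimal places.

2.00

ε = (%ΔQ of domestic flights) / (%ΔP of high-speed rail) = (6%) / (3%) ≈ 2.00.
Positive cross-price elasticity: substitutes.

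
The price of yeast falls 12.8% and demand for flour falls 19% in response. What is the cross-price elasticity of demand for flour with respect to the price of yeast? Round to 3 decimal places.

ε = (%ΔQ of flour) / (%ΔP of yeast) = (-19%) / (-12.8%) ≈ 1.484.
Positive cross-price elasticity: substitutes.

1.484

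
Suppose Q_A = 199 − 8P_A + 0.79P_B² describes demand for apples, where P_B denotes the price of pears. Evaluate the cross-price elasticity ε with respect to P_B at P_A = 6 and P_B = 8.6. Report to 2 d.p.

At P_A = 6 and P_B = 8.6: Q_A = 209.428.
∂Q_A/∂P_B = 1.58P_B = 1.58(8.6) = 13.5880.
ε = (∂Q_A/∂P_B)(P_B/Q_A) = 13.5880 × (8.6/209.428) ≈ 0.56.
ε > 0: substitutes.

0.56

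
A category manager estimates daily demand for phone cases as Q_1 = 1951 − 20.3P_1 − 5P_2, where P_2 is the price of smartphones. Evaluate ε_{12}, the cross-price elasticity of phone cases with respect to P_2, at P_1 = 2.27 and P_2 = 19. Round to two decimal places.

At P_1 = 2.27 and P_2 = 19: Q_1 = 1809.919.
∂Q_1/∂P_2 = -5.
ε = (∂Q_1/∂P_2)(P_2/Q_1) = -5 × (19/1809.919) ≈ -0.05.
Since ε < 0, phone cases and smartphones are complements.

-0.05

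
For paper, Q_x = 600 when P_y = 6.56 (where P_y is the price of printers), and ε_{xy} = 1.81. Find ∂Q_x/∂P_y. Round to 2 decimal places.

165.55

ε = (∂Q_x/∂P_y)·(P_y/Q_x) ⇒ ∂Q_x/∂P_y = ε·Q_x/P_y = 1.81 × 600/6.56 ≈ 165.55.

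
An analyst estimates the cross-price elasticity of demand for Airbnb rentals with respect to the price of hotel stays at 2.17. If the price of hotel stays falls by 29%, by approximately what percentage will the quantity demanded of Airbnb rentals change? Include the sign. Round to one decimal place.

%ΔQ ≈ ε × %ΔP of hotel stays = 2.17 × (-29%) = -62.9%.
Demand for Airbnb rentals falls by about 62.9%.

-62.9%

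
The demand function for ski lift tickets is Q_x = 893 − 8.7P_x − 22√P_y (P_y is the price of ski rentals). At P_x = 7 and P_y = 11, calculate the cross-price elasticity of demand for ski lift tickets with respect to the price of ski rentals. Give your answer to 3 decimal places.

At P_x = 7 and P_y = 11: Q_x = 759.134.
∂Q_x/∂P_y = -22/(2√P_y) = -22/(2√11) = -3.3166.
ε = (∂Q_x/∂P_y)(P_y/Q_x) = -3.3166 × (11/759.134) ≈ -0.048.
ε < 0: complements.

-0.048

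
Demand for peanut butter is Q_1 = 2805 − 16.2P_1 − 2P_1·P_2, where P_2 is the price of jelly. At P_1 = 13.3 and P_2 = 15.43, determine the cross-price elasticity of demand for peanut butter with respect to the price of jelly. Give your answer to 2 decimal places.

At P_1 = 13.3 and P_2 = 15.43: Q_1 = 2179.102.
∂Q_1/∂P_2 = -2P_1 = -2(13.3) = -26.6000.
ε = (∂Q_1/∂P_2)(P_2/Q_1) = -26.6000 × (15.43/2179.102) ≈ -0.19.
ε < 0: complements.

-0.19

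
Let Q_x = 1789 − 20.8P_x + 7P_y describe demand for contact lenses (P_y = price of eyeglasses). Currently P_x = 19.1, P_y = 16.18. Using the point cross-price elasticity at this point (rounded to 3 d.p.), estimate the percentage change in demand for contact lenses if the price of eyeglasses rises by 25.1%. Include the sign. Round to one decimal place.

At P_x = 19.1, P_y = 16.18: Q_x = 1504.98.
∂Q_x/∂P_y = 7.
ε = (∂Q_x/∂P_y)(P_y/Q_x) = 7.0000 × 16.18/1504.98 ≈ 0.075.
%ΔQ_x ≈ ε × %ΔP_y = 0.075 × (25.1%) = 1.9%.

1.9%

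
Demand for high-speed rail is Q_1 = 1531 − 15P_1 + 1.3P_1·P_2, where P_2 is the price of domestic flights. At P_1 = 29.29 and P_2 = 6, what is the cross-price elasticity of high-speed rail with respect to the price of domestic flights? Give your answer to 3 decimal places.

At P_1 = 29.29 and P_2 = 6: Q_1 = 1320.112.
∂Q_1/∂P_2 = 1.3P_1 = 1.3(29.29) = 38.0770.
ε = (∂Q_1/∂P_2)(P_2/Q_1) = 38.0770 × (6/1320.112) ≈ 0.173.
ε > 0: substitutes.

0.173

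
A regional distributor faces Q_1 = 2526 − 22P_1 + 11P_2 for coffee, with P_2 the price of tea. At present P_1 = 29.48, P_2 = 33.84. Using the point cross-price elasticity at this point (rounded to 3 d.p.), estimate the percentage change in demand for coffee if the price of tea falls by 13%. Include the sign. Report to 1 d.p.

At P_1 = 29.48, P_2 = 33.84: Q_1 = 2249.68.
∂Q_1/∂P_2 = 11.
ε = (∂Q_1/∂P_2)(P_2/Q_1) = 11.0000 × 33.84/2249.68 ≈ 0.165.
%ΔQ_1 ≈ ε × %ΔP_2 = 0.165 × (-13%) = -2.1%.

-2.1%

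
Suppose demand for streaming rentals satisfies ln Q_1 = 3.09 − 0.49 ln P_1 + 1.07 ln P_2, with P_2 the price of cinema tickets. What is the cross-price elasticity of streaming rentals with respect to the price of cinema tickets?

In a log-linear (constant-elasticity) demand function, the coefficient on ln P_2 is the cross-price elasticity.
ε = 1.07. Positive, so streaming rentals and cinema tickets are substitutes.

1.07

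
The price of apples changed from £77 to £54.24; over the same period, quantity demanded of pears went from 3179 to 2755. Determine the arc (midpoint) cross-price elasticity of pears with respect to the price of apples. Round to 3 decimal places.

0.412

ΔQ_A = 2755 − 3179 = -424; ΔP_B = 54.24 − 77 = -22.76.
Midpoints: Q̄_A = 2967.0, P̄_B = 65.62.
ε = (ΔQ_A/Q̄_A)/(ΔP_B/P̄_B) = (-424/2967.0)/(-22.76/65.62) ≈ 0.412.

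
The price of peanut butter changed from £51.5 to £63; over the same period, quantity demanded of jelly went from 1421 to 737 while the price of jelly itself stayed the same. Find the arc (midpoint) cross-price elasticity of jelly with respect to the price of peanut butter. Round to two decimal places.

-3.16

ΔQ_A = 737 − 1421 = -684; ΔP_B = 63 − 51.5 = 11.5.
Midpoints: Q̄_A = 1079.0, P̄_B = 57.25.
ε = (ΔQ_A/Q̄_A)/(ΔP_B/P̄_B) = (-684/1079.0)/(11.5/57.25) ≈ -3.16.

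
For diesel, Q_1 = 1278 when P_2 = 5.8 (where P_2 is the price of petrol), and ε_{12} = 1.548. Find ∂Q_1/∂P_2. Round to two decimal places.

341.09

ε = (∂Q_1/∂P_2)·(P_2/Q_1) ⇒ ∂Q_1/∂P_2 = ε·Q_1/P_2 = 1.548 × 1278/5.8 ≈ 341.09.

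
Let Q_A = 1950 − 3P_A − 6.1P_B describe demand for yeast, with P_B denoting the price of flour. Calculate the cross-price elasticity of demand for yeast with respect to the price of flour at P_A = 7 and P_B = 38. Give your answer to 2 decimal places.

At P_A = 7 and P_B = 38: Q_A = 1697.2.
∂Q_A/∂P_B = -6.1.
ε = (∂Q_A/∂P_B)(P_B/Q_A) = -6.1 × (38/1697.2) ≈ -0.14.

-0.14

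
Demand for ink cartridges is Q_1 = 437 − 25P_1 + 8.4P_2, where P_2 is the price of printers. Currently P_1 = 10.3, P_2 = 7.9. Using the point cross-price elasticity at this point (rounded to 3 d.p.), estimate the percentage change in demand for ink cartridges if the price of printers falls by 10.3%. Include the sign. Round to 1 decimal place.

At P_1 = 10.3, P_2 = 7.9: Q_1 = 245.86.
∂Q_1/∂P_2 = 8.4.
ε = (∂Q_1/∂P_2)(P_2/Q_1) = 8.4000 × 7.9/245.86 ≈ 0.270.
%ΔQ_1 ≈ ε × %ΔP_2 = 0.270 × (-10.3%) = -2.8%.

-2.8%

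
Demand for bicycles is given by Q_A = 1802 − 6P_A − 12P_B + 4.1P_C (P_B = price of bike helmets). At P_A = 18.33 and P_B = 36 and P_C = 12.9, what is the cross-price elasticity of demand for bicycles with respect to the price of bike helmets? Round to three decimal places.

-0.329

At P_A = 18.33 and P_B = 36 and P_C = 12.9: Q_A = 1312.91.
∂Q_A/∂P_B = -12.
ε = (∂Q_A/∂P_B)(P_B/Q_A) = -12 × (36/1312.91) ≈ -0.329.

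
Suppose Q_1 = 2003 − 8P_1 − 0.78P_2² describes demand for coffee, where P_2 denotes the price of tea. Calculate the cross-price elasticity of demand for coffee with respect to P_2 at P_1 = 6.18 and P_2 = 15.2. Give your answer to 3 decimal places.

At P_1 = 6.18 and P_2 = 15.2: Q_1 = 1773.349.
∂Q_1/∂P_2 = -1.56P_2 = -1.56(15.2) = -23.7120.
ε = (∂Q_1/∂P_2)(P_2/Q_1) = -23.7120 × (15.2/1773.349) ≈ -0.203.
ε < 0: complements.

-0.203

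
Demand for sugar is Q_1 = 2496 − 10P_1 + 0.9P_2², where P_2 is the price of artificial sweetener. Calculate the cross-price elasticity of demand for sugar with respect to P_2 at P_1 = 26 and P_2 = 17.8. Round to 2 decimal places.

At P_1 = 26 and P_2 = 17.8: Q_1 = 2521.156.
∂Q_1/∂P_2 = 1.8P_2 = 1.8(17.8) = 32.0400.
ε = (∂Q_1/∂P_2)(P_2/Q_1) = 32.0400 × (17.8/2521.156) ≈ 0.23.

0.23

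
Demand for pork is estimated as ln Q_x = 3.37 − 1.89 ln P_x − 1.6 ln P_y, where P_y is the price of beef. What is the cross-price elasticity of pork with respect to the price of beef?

In a log-linear (constant-elasticity) demand function, the coefficient on ln P_y is the cross-price elasticity.
ε = -1.60. Negative, so pork and beef are complements.

-1.60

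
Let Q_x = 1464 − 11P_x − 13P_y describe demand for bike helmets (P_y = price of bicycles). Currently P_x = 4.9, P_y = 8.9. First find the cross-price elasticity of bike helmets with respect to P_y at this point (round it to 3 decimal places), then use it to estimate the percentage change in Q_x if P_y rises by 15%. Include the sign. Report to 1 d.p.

-1.3%

At P_x = 4.9, P_y = 8.9: Q_x = 1294.4.
∂Q_x/∂P_y = -13.
ε = (∂Q_x/∂P_y)(P_y/Q_x) = -13.0000 × 8.9/1294.4 ≈ -0.089.
%ΔQ_x ≈ ε × %ΔP_y = -0.089 × (15%) = -1.3%.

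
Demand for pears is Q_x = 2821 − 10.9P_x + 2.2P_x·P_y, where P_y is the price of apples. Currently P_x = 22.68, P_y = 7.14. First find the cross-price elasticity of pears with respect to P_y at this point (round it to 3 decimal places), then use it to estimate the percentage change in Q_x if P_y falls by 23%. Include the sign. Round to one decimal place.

At P_x = 22.68, P_y = 7.14: Q_x = 2930.045.
∂Q_x/∂P_y = 2.2P_x = 49.8960.
ε = (∂Q_x/∂P_y)(P_y/Q_x) = 49.8960 × 7.14/2930.045 ≈ 0.122.
%ΔQ_x ≈ ε × %ΔP_y = 0.122 × (-23%) = -2.8%.

-2.8%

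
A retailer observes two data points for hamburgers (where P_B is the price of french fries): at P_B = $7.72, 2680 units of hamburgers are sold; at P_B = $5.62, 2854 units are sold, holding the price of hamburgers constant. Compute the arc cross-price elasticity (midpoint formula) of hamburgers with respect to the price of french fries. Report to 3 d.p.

-0.200

ΔQ_A = 2854 − 2680 = 174; ΔP_B = 5.62 − 7.72 = -2.1.
Midpoints: Q̄_A = 2767.0, P̄_B = 6.67.
ε = (ΔQ_A/Q̄_A)/(ΔP_B/P̄_B) = (174/2767.0)/(-2.1/6.67) ≈ -0.200.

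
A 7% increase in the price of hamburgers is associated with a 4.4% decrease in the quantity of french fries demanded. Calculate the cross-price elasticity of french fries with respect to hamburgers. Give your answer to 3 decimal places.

ε = (%ΔQ of french fries) / (%ΔP of hamburgers) = (-4.4%) / (7%) ≈ -0.629.

-0.629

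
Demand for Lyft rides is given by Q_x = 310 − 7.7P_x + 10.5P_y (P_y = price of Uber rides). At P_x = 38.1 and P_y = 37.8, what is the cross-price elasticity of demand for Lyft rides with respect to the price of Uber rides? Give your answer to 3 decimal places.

0.960

At P_x = 38.1 and P_y = 37.8: Q_x = 413.53.
∂Q_x/∂P_y = 10.5.
ε = (∂Q_x/∂P_y)(P_y/Q_x) = 10.5 × (37.8/413.53) ≈ 0.960.
Since ε > 0, Lyft rides and Uber rides are substitutes.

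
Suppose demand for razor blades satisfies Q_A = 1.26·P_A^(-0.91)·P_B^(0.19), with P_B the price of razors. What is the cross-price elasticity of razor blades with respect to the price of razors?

In a log-linear (constant-elasticity) demand function, the coefficient on the exponent of P_B is the cross-price elasticity.
ε = 0.19. Positive, so razor blades and razors are substitutes.

0.19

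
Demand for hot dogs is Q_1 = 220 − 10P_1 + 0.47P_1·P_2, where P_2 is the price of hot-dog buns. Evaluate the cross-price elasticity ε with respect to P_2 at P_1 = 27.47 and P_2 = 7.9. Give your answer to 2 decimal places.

At P_1 = 27.47 and P_2 = 7.9: Q_1 = 47.296.
∂Q_1/∂P_2 = 0.47P_1 = 0.47(27.47) = 12.9109.
ε = (∂Q_1/∂P_2)(P_2/Q_1) = 12.9109 × (7.9/47.296) ≈ 2.16.

2.16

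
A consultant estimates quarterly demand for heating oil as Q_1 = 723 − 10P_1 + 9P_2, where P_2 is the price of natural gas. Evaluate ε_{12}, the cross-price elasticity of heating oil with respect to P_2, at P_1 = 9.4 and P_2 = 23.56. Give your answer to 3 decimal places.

At P_1 = 9.4 and P_2 = 23.56: Q_1 = 841.04.
∂Q_1/∂P_2 = 9.
ε = (∂Q_1/∂P_2)(P_2/Q_1) = 9 × (23.56/841.04) ≈ 0.252.

0.252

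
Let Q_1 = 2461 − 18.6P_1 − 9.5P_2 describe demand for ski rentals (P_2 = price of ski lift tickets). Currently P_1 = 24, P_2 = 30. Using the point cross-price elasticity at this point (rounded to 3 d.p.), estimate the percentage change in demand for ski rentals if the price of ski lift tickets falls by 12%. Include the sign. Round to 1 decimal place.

2.0%

At P_1 = 24, P_2 = 30: Q_1 = 1729.6.
∂Q_1/∂P_2 = -9.5.
ε = (∂Q_1/∂P_2)(P_2/Q_1) = -9.5000 × 30/1729.6 ≈ -0.165.
%ΔQ_1 ≈ ε × %ΔP_2 = -0.165 × (-12%) = 2.0%.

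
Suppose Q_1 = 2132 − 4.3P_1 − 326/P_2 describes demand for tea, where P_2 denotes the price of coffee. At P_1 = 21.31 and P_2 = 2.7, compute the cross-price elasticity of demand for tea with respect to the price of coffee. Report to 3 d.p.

0.063

At P_1 = 21.31 and P_2 = 2.7: Q_1 = 1919.626.
∂Q_1/∂P_2 = 326/P_2² = 44.7188.
ε = (∂Q_1/∂P_2)(P_2/Q_1) = 44.7188 × (2.7/1919.626) ≈ 0.063.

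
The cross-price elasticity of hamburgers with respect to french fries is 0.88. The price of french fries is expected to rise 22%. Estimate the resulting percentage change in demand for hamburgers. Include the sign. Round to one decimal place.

%ΔQ ≈ ε × %ΔP of french fries = 0.88 × (22%) = 19.4%.

19.4%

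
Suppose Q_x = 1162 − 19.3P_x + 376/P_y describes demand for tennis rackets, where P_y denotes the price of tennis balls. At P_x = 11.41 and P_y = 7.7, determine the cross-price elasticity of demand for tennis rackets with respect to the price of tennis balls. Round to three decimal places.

At P_x = 11.41 and P_y = 7.7: Q_x = 990.618.
∂Q_x/∂P_y = −376/P_y² = -6.3417.
ε = (∂Q_x/∂P_y)(P_y/Q_x) = -6.3417 × (7.7/990.618) ≈ -0.049.

-0.049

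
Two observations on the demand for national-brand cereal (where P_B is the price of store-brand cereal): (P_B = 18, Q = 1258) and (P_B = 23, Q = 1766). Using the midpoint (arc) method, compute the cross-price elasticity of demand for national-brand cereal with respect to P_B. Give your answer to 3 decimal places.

1.378

ΔQ_A = 1766 − 1258 = 508; ΔP_B = 23 − 18 = 5.
Midpoints: Q̄_A = 1512.0, P̄_B = 20.50.
ε = (ΔQ_A/Q̄_A)/(ΔP_B/P̄_B) = (508/1512.0)/(5/20.50) ≈ 1.378.
ε > 0: national-brand cereal and store-brand cereal are substitutes.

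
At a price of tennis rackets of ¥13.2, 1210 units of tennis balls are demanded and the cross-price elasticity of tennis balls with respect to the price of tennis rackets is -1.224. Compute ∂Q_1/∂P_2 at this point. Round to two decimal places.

ε = (∂Q_1/∂P_2)·(P_2/Q_1) ⇒ ∂Q_1/∂P_2 = ε·Q_1/P_2 = -1.224 × 1210/13.2 ≈ -112.20.

-112.20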